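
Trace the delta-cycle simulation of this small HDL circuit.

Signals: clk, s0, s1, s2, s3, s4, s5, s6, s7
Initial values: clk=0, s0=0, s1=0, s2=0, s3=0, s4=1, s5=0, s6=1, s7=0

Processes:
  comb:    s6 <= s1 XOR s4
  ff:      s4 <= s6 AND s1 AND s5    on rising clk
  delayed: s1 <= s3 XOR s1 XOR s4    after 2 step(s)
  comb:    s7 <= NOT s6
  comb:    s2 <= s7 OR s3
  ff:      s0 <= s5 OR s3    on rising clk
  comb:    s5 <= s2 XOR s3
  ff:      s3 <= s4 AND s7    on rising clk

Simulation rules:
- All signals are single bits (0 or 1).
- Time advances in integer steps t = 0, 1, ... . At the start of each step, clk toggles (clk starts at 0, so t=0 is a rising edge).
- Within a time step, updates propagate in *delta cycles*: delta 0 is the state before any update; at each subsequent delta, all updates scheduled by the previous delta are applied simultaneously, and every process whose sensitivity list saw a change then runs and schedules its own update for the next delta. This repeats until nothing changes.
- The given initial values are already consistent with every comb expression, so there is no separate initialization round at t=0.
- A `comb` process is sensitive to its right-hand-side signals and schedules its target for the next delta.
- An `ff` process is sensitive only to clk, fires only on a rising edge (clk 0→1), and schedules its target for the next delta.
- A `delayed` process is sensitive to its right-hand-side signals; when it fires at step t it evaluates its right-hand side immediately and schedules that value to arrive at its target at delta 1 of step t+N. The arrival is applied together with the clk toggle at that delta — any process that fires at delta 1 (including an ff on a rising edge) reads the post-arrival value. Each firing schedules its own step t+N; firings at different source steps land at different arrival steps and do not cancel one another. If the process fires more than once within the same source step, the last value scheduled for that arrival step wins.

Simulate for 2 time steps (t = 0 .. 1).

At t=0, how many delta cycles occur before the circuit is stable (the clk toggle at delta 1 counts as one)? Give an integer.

t=0 Δ0: s6=1 s3=0 s7=0 s4=1 clk=0 s1=0 s0=0 s2=0 s5=0
  Δ1: clk:0→1
  Δ2: s4:1→0
  Δ3: s6:1→0
  Δ4: s7:0→1
  Δ5: s2:0→1
  Δ6: s5:0→1
  (6Δ to stable)
t=1 Δ0: s6=0 s3=0 s7=1 s4=0 clk=1 s1=0 s0=0 s2=1 s5=1
  Δ1: clk:1→0
  (1Δ to stable)

6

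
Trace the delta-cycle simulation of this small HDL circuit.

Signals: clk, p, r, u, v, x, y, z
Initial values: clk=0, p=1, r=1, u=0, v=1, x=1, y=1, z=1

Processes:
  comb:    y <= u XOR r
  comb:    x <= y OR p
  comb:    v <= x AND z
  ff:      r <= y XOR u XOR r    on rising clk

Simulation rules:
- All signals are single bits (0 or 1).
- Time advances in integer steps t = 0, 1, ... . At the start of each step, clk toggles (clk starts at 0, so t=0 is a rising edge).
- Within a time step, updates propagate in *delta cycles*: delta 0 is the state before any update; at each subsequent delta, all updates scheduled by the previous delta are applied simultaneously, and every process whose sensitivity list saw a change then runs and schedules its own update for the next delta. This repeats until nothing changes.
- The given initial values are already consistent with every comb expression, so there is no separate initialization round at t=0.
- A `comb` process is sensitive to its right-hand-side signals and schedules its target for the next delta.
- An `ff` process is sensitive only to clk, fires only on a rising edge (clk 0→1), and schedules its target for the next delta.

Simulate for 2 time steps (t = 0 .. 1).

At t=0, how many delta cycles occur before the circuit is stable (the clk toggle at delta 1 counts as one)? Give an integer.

3

[bits: y,z,x,p,u,v,r,clk]
t=0: Δ0=11110110 Δ1=11110111 Δ2=11110101 Δ3=01110101 | 3Δ
t=1: Δ0=01110101 Δ1=01110100 | 1Δ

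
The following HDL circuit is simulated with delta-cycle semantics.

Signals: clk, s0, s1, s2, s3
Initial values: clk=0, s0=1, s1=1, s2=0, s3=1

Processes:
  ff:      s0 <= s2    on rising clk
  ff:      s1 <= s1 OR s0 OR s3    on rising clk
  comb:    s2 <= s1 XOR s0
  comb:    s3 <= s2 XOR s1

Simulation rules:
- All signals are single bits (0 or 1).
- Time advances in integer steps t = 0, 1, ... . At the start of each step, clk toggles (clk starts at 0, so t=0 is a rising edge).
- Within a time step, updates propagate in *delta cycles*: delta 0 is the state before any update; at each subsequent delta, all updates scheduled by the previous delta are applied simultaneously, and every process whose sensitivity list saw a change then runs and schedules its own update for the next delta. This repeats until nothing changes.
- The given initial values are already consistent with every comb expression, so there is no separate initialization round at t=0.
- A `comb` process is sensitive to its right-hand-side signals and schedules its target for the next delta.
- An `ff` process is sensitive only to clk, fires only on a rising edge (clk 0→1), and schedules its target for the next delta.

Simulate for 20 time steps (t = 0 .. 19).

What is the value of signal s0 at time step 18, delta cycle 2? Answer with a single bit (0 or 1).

1

t=0 Δ0: s3=1 s2=0 s1=1 s0=1 clk=0
  Δ1: clk:0→1
  Δ2: s0:1→0
  Δ3: s2:0→1
  Δ4: s3:1→0
  (4Δ to stable)
t=1 Δ0: s3=0 s2=1 s1=1 s0=0 clk=1
  Δ1: clk:1→0
  (1Δ to stable)
t=2 Δ0: s3=0 s2=1 s1=1 s0=0 clk=0
  Δ1: clk:0→1
  Δ2: s0:0→1
  Δ3: s2:1→0
  Δ4: s3:0→1
  (4Δ to stable)
t=3 Δ0: s3=1 s2=0 s1=1 s0=1 clk=1
  Δ1: clk:1→0
  (1Δ to stable)
t=4 Δ0: s3=1 s2=0 s1=1 s0=1 clk=0
  Δ1: clk:0→1
  Δ2: s0:1→0
  Δ3: s2:0→1
  Δ4: s3:1→0
  (4Δ to stable)
t=5 Δ0: s3=0 s2=1 s1=1 s0=0 clk=1
  Δ1: clk:1→0
  (1Δ to stable)
t=6 Δ0: s3=0 s2=1 s1=1 s0=0 clk=0
  Δ1: clk:0→1
  Δ2: s0:0→1
  Δ3: s2:1→0
  Δ4: s3:0→1
  (4Δ to stable)
t=7 Δ0: s3=1 s2=0 s1=1 s0=1 clk=1
  Δ1: clk:1→0
  (1Δ to stable)
t=8 Δ0: s3=1 s2=0 s1=1 s0=1 clk=0
  Δ1: clk:0→1
  Δ2: s0:1→0
  Δ3: s2:0→1
  Δ4: s3:1→0
  (4Δ to stable)
t=9 Δ0: s3=0 s2=1 s1=1 s0=0 clk=1
  Δ1: clk:1→0
  (1Δ to stable)
t=10 Δ0: s3=0 s2=1 s1=1 s0=0 clk=0
  Δ1: clk:0→1
  Δ2: s0:0→1
  Δ3: s2:1→0
  Δ4: s3:0→1
  (4Δ to stable)
t=11 Δ0: s3=1 s2=0 s1=1 s0=1 clk=1
  Δ1: clk:1→0
  (1Δ to stable)
t=12 Δ0: s3=1 s2=0 s1=1 s0=1 clk=0
  Δ1: clk:0→1
  Δ2: s0:1→0
  Δ3: s2:0→1
  Δ4: s3:1→0
  (4Δ to stable)
t=13 Δ0: s3=0 s2=1 s1=1 s0=0 clk=1
  Δ1: clk:1→0
  (1Δ to stable)
t=14 Δ0: s3=0 s2=1 s1=1 s0=0 clk=0
  Δ1: clk:0→1
  Δ2: s0:0→1
  Δ3: s2:1→0
  Δ4: s3:0→1
  (4Δ to stable)
t=15 Δ0: s3=1 s2=0 s1=1 s0=1 clk=1
  Δ1: clk:1→0
  (1Δ to stable)
t=16 Δ0: s3=1 s2=0 s1=1 s0=1 clk=0
  Δ1: clk:0→1
  Δ2: s0:1→0
  Δ3: s2:0→1
  Δ4: s3:1→0
  (4Δ to stable)
t=17 Δ0: s3=0 s2=1 s1=1 s0=0 clk=1
  Δ1: clk:1→0
  (1Δ to stable)
t=18 Δ0: s3=0 s2=1 s1=1 s0=0 clk=0
  Δ1: clk:0→1
  Δ2: s0:0→1
  Δ3: s2:1→0
  Δ4: s3:0→1
  (4Δ to stable)
t=19 Δ0: s3=1 s2=0 s1=1 s0=1 clk=1
  Δ1: clk:1→0
  (1Δ to stable)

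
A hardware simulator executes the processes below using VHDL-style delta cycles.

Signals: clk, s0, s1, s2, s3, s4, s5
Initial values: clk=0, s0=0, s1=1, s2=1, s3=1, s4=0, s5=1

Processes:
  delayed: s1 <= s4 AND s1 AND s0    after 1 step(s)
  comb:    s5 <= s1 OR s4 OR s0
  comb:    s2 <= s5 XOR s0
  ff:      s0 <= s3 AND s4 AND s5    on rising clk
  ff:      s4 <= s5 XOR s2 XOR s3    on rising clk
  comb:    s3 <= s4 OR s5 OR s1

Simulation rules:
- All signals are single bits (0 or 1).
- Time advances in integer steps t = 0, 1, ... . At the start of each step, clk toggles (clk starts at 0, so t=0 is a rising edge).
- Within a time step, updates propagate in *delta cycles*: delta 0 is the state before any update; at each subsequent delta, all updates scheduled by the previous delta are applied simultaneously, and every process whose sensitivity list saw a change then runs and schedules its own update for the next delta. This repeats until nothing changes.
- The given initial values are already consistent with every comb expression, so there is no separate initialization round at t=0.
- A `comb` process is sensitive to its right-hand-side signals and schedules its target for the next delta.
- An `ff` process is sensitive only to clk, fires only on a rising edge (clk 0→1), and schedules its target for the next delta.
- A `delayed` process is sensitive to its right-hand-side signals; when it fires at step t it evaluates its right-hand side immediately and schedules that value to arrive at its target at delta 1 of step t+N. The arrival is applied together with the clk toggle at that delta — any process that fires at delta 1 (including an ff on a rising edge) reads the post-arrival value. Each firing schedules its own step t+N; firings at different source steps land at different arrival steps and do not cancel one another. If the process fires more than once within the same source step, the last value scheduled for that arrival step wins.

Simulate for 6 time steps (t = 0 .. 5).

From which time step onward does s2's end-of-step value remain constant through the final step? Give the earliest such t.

[bits: s4,s0,s1,clk,s5,s2,s3]
t=0: Δ0=0010111 Δ1=0011111 Δ2=1011111 | 2Δ
t=1: Δ0=1011111 Δ1=1000111 | 1Δ
t=2: Δ0=1000111 Δ1=1001111 Δ2=1101111 Δ3=1101101 | 3Δ
t=3: Δ0=1101101 Δ1=1100101 | 1Δ
t=4: Δ0=1100101 Δ1=1101101 Δ2=0101101 | 2Δ
t=5: Δ0=0101101 Δ1=0100101 | 1Δ

2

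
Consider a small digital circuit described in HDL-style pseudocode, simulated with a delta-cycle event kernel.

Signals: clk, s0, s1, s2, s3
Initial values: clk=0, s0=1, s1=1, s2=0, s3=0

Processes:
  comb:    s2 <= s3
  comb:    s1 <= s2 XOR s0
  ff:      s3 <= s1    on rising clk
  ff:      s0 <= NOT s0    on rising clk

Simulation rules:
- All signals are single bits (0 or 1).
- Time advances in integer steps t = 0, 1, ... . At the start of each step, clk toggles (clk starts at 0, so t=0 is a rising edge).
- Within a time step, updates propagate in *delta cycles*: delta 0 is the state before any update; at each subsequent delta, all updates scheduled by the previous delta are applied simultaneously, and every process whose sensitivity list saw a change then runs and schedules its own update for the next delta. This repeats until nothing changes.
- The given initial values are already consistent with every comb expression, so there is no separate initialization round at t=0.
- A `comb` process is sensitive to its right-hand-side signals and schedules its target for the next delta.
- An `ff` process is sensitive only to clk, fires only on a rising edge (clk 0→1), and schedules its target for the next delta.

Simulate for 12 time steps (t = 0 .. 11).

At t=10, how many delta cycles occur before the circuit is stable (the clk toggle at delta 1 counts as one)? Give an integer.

3

t0.Δ0 s0=1 s1=1 s2=0 s3=0 clk=0
t0.Δ1 s0=1 s1=1 s2=0 s3=0 clk=1
t0.Δ2 s0=0 s1=1 s2=0 s3=1 clk=1
t0.Δ3 s0=0 s1=0 s2=1 s3=1 clk=1
t0.Δ4 s0=0 s1=1 s2=1 s3=1 clk=1
t1.Δ0 s0=0 s1=1 s2=1 s3=1 clk=1
t1.Δ1 s0=0 s1=1 s2=1 s3=1 clk=0
t2.Δ0 s0=0 s1=1 s2=1 s3=1 clk=0
t2.Δ1 s0=0 s1=1 s2=1 s3=1 clk=1
t2.Δ2 s0=1 s1=1 s2=1 s3=1 clk=1
t2.Δ3 s0=1 s1=0 s2=1 s3=1 clk=1
t3.Δ0 s0=1 s1=0 s2=1 s3=1 clk=1
t3.Δ1 s0=1 s1=0 s2=1 s3=1 clk=0
t4.Δ0 s0=1 s1=0 s2=1 s3=1 clk=0
t4.Δ1 s0=1 s1=0 s2=1 s3=1 clk=1
t4.Δ2 s0=0 s1=0 s2=1 s3=0 clk=1
t4.Δ3 s0=0 s1=1 s2=0 s3=0 clk=1
t4.Δ4 s0=0 s1=0 s2=0 s3=0 clk=1
t5.Δ0 s0=0 s1=0 s2=0 s3=0 clk=1
t5.Δ1 s0=0 s1=0 s2=0 s3=0 clk=0
t6.Δ0 s0=0 s1=0 s2=0 s3=0 clk=0
t6.Δ1 s0=0 s1=0 s2=0 s3=0 clk=1
t6.Δ2 s0=1 s1=0 s2=0 s3=0 clk=1
t6.Δ3 s0=1 s1=1 s2=0 s3=0 clk=1
t7.Δ0 s0=1 s1=1 s2=0 s3=0 clk=1
t7.Δ1 s0=1 s1=1 s2=0 s3=0 clk=0
t8.Δ0 s0=1 s1=1 s2=0 s3=0 clk=0
t8.Δ1 s0=1 s1=1 s2=0 s3=0 clk=1
t8.Δ2 s0=0 s1=1 s2=0 s3=1 clk=1
t8.Δ3 s0=0 s1=0 s2=1 s3=1 clk=1
t8.Δ4 s0=0 s1=1 s2=1 s3=1 clk=1
t9.Δ0 s0=0 s1=1 s2=1 s3=1 clk=1
t9.Δ1 s0=0 s1=1 s2=1 s3=1 clk=0
t10.Δ0 s0=0 s1=1 s2=1 s3=1 clk=0
t10.Δ1 s0=0 s1=1 s2=1 s3=1 clk=1
t10.Δ2 s0=1 s1=1 s2=1 s3=1 clk=1
t10.Δ3 s0=1 s1=0 s2=1 s3=1 clk=1
t11.Δ0 s0=1 s1=0 s2=1 s3=1 clk=1
t11.Δ1 s0=1 s1=0 s2=1 s3=1 clk=0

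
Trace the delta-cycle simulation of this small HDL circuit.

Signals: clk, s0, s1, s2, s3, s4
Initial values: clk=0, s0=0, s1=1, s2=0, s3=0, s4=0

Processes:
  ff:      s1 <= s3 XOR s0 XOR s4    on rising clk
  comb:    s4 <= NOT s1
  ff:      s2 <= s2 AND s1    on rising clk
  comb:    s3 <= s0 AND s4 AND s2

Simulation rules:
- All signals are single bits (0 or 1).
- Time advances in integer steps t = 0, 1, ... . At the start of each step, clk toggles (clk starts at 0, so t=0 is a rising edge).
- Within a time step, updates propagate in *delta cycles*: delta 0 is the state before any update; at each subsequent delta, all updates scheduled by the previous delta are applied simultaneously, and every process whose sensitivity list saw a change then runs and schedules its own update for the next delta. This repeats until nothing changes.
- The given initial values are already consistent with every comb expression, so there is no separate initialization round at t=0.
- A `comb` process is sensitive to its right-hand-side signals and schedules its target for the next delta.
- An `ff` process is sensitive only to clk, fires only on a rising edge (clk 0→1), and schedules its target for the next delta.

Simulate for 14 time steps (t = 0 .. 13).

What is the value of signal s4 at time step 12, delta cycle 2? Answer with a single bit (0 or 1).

t=0 Δ0: s0=0 s3=0 s2=0 s1=1 clk=0 s4=0
  Δ1: clk:0→1
  Δ2: s1:1→0
  Δ3: s4:0→1
  (3Δ to stable)
t=1 Δ0: s0=0 s3=0 s2=0 s1=0 clk=1 s4=1
  Δ1: clk:1→0
  (1Δ to stable)
t=2 Δ0: s0=0 s3=0 s2=0 s1=0 clk=0 s4=1
  Δ1: clk:0→1
  Δ2: s1:0→1
  Δ3: s4:1→0
  (3Δ to stable)
t=3 Δ0: s0=0 s3=0 s2=0 s1=1 clk=1 s4=0
  Δ1: clk:1→0
  (1Δ to stable)
t=4 Δ0: s0=0 s3=0 s2=0 s1=1 clk=0 s4=0
  Δ1: clk:0→1
  Δ2: s1:1→0
  Δ3: s4:0→1
  (3Δ to stable)
t=5 Δ0: s0=0 s3=0 s2=0 s1=0 clk=1 s4=1
  Δ1: clk:1→0
  (1Δ to stable)
t=6 Δ0: s0=0 s3=0 s2=0 s1=0 clk=0 s4=1
  Δ1: clk:0→1
  Δ2: s1:0→1
  Δ3: s4:1→0
  (3Δ to stable)
t=7 Δ0: s0=0 s3=0 s2=0 s1=1 clk=1 s4=0
  Δ1: clk:1→0
  (1Δ to stable)
t=8 Δ0: s0=0 s3=0 s2=0 s1=1 clk=0 s4=0
  Δ1: clk:0→1
  Δ2: s1:1→0
  Δ3: s4:0→1
  (3Δ to stable)
t=9 Δ0: s0=0 s3=0 s2=0 s1=0 clk=1 s4=1
  Δ1: clk:1→0
  (1Δ to stable)
t=10 Δ0: s0=0 s3=0 s2=0 s1=0 clk=0 s4=1
  Δ1: clk:0→1
  Δ2: s1:0→1
  Δ3: s4:1→0
  (3Δ to stable)
t=11 Δ0: s0=0 s3=0 s2=0 s1=1 clk=1 s4=0
  Δ1: clk:1→0
  (1Δ to stable)
t=12 Δ0: s0=0 s3=0 s2=0 s1=1 clk=0 s4=0
  Δ1: clk:0→1
  Δ2: s1:1→0
  Δ3: s4:0→1
  (3Δ to stable)
t=13 Δ0: s0=0 s3=0 s2=0 s1=0 clk=1 s4=1
  Δ1: clk:1→0
  (1Δ to stable)

0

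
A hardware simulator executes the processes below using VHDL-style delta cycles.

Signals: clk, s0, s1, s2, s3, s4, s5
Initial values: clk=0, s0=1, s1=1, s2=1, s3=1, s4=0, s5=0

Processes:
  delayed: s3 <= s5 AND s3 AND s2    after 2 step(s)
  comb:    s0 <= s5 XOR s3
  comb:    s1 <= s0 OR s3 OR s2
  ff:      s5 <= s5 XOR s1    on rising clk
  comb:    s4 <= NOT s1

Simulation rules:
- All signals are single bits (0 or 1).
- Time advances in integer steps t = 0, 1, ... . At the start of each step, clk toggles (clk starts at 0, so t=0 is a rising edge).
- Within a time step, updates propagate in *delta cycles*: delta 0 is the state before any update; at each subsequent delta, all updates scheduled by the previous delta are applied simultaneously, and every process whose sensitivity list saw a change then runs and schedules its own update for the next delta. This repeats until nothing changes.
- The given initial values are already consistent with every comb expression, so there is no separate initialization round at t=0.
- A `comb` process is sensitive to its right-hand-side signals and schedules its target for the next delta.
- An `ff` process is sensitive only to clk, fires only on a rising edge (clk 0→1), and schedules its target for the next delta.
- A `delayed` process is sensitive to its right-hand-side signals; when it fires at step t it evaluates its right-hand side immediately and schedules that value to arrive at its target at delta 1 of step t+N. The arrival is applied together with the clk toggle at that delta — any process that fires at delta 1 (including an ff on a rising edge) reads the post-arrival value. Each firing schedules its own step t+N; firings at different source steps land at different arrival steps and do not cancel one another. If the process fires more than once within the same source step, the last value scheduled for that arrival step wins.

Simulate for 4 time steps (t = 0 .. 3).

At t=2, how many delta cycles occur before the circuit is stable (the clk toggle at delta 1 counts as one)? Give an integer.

3

[bits: s2,s4,s3,s1,s5,s0,clk]
t=0: Δ0=1011010 Δ1=1011011 Δ2=1011111 Δ3=1011101 | 3Δ
t=1: Δ0=1011101 Δ1=1011100 | 1Δ
t=2: Δ0=1011100 Δ1=1011101 Δ2=1011001 Δ3=1011011 | 3Δ
t=3: Δ0=1011011 Δ1=1011010 | 1Δ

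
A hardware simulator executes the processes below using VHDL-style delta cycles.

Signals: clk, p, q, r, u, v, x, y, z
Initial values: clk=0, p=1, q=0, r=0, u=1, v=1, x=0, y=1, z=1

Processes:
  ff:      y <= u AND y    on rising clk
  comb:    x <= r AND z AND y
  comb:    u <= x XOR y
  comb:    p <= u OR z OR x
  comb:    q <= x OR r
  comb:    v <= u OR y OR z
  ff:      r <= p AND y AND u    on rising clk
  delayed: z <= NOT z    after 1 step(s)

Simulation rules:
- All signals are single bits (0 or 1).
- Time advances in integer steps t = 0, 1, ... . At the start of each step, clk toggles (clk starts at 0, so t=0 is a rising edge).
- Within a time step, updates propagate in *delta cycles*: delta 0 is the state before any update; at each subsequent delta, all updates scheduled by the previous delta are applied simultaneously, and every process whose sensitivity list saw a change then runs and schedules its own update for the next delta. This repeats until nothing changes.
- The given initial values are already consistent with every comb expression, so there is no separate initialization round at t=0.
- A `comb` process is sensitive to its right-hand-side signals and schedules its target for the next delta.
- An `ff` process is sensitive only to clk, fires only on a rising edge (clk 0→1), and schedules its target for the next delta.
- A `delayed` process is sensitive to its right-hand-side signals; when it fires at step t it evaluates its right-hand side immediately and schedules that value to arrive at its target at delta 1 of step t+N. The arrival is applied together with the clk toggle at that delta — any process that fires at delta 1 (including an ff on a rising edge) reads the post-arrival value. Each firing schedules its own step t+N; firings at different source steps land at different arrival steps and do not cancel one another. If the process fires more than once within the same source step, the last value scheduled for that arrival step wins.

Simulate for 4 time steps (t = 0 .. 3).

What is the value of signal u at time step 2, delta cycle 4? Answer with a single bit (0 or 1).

0

t=0 Δ0: r=0 p=1 v=1 z=1 x=0 y=1 q=0 u=1 clk=0
  Δ1: clk:0→1
  Δ2: r:0→1
  Δ3: x:0→1, q:0→1
  Δ4: u:1→0
  (4Δ to stable)
t=1 Δ0: r=1 p=1 v=1 z=1 x=1 y=1 q=1 u=0 clk=1
  Δ1: clk:1→0
  (1Δ to stable)
t=2 Δ0: r=1 p=1 v=1 z=1 x=1 y=1 q=1 u=0 clk=0
  Δ1: clk:0→1
  Δ2: r:1→0, y:1→0
  Δ3: x:1→0, u:0→1
  Δ4: q:1→0, u:1→0
  (4Δ to stable)
t=3 Δ0: r=0 p=1 v=1 z=1 x=0 y=0 q=0 u=0 clk=1
  Δ1: clk:1→0
  (1Δ to stable)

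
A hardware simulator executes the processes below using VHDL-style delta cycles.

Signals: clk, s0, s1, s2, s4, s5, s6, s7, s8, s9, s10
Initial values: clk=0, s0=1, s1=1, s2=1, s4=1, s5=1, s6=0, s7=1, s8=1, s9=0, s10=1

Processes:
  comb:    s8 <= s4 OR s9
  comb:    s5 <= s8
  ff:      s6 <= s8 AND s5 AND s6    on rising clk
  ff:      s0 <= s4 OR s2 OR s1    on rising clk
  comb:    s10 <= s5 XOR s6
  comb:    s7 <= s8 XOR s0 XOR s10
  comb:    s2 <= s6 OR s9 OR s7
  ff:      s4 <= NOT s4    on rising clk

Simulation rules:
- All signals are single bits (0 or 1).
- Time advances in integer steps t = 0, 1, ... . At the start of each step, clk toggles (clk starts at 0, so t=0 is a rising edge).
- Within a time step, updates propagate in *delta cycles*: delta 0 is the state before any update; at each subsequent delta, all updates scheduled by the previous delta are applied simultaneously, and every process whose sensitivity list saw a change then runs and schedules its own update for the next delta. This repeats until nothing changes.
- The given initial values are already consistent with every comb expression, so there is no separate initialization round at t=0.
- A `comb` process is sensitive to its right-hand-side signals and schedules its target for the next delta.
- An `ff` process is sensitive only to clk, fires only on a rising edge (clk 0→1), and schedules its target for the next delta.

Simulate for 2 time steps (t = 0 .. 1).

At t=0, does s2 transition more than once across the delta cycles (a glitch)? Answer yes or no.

yes

[bits: s8,s10,s4,clk,s1,s2,s7,s9,s5,s0,s6]
t=0: Δ0=11101110110 Δ1=11111110110 Δ2=11011110110 Δ3=01011110110 Δ4=01011100010 Δ5=00011000010 Δ6=00011010010 Δ7=00011110010 | 7Δ
t=1: Δ0=00011110010 Δ1=00001110010 | 1Δ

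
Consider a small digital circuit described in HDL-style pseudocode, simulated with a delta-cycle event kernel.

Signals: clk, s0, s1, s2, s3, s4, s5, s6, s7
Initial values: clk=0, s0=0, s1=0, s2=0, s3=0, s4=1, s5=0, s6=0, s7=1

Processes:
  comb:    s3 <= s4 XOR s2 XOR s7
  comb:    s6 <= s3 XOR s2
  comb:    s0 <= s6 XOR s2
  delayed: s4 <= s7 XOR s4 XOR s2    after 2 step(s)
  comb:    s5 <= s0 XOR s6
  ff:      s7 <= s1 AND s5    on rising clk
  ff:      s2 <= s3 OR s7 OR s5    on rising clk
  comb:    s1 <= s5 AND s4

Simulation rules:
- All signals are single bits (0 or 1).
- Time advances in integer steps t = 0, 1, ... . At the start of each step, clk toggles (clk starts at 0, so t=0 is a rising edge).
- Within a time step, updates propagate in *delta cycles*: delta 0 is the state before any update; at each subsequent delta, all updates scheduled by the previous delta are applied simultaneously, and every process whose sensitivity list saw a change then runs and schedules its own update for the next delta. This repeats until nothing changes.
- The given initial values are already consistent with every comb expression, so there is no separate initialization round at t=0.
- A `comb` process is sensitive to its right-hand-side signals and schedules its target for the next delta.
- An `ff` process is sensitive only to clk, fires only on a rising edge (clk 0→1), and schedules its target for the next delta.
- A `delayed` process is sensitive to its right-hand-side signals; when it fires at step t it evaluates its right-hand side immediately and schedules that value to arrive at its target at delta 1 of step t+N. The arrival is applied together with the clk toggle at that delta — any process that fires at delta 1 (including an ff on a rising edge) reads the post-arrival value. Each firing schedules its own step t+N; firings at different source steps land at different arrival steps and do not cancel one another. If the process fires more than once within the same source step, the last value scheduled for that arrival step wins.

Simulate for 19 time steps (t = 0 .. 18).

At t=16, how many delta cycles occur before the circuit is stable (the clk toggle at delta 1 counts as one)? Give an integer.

6

[bits: clk,s7,s2,s1,s0,s4,s6,s5,s3]
t=0: Δ0=010001000 Δ1=110001000 Δ2=101001000 Δ3=101011100 Δ4=101001100 Δ5=101001110 Δ6=101101110 | 6Δ
t=1: Δ0=101101110 Δ1=001101110 | 1Δ
t=2: Δ0=001101110 Δ1=101100110 Δ2=111000111 Δ3=111000010 Δ4=111010100 Δ5=111000100 Δ6=111000110 | 6Δ
t=3: Δ0=111000110 Δ1=011000110 | 1Δ
t=4: Δ0=011000110 Δ1=111000110 Δ2=101000110 Δ3=101000111 Δ4=101000011 Δ5=101010001 Δ6=101010011 | 6Δ
t=5: Δ0=101010011 Δ1=001010011 | 1Δ
t=6: Δ0=001010011 Δ1=101011011 Δ2=101111010 Δ3=101111110 Δ4=101101100 Δ5=101001110 Δ6=101101110 | 6Δ
t=7: Δ0=101101110 Δ1=001101110 | 1Δ
t=8: Δ0=001101110 Δ1=101100110 Δ2=111000111 Δ3=111000010 Δ4=111010100 Δ5=111000100 Δ6=111000110 | 6Δ
t=9: Δ0=111000110 Δ1=011000110 | 1Δ
t=10: Δ0=011000110 Δ1=111000110 Δ2=101000110 Δ3=101000111 Δ4=101000011 Δ5=101010001 Δ6=101010011 | 6Δ
t=11: Δ0=101010011 Δ1=001010011 | 1Δ
t=12: Δ0=001010011 Δ1=101011011 Δ2=101111010 Δ3=101111110 Δ4=101101100 Δ5=101001110 Δ6=101101110 | 6Δ
t=13: Δ0=101101110 Δ1=001101110 | 1Δ
t=14: Δ0=001101110 Δ1=101100110 Δ2=111000111 Δ3=111000010 Δ4=111010100 Δ5=111000100 Δ6=111000110 | 6Δ
t=15: Δ0=111000110 Δ1=011000110 | 1Δ
t=16: Δ0=011000110 Δ1=111000110 Δ2=101000110 Δ3=101000111 Δ4=101000011 Δ5=101010001 Δ6=101010011 | 6Δ
t=17: Δ0=101010011 Δ1=001010011 | 1Δ
t=18: Δ0=001010011 Δ1=101011011 Δ2=101111010 Δ3=101111110 Δ4=101101100 Δ5=101001110 Δ6=101101110 | 6Δ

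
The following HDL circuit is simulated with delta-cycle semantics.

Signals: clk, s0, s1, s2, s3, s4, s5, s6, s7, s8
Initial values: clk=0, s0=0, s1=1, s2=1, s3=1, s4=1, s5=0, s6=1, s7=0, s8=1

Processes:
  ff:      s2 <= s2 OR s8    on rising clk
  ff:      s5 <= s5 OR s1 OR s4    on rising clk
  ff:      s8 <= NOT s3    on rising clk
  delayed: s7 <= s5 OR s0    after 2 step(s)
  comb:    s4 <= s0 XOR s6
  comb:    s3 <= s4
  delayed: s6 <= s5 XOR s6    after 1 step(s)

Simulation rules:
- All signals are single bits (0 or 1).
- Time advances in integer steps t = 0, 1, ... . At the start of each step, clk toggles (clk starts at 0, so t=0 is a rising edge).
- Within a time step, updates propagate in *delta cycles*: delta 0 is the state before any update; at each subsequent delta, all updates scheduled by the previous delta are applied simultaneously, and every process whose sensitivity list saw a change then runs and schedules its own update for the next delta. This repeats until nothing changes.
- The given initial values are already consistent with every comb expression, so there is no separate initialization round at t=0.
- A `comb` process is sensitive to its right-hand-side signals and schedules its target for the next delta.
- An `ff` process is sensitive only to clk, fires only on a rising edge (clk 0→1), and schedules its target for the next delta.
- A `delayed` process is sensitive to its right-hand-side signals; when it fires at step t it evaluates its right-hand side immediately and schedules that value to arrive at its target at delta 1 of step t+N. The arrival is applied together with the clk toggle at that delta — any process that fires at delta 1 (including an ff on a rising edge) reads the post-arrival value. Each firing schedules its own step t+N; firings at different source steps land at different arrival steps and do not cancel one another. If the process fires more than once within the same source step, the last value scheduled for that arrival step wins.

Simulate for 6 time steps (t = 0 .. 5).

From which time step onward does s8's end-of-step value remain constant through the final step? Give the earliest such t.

2

[bits: s4,s0,s2,s6,s7,s3,clk,s5,s1,s8]
t=0: Δ0=1011010011 Δ1=1011011011 Δ2=1011011110 | 2Δ
t=1: Δ0=1011011110 Δ1=1010010110 Δ2=0010010110 Δ3=0010000110 | 3Δ
t=2: Δ0=0010000110 Δ1=0011101110 Δ2=1011101111 Δ3=1011111111 | 3Δ
t=3: Δ0=1011111111 Δ1=1010110111 Δ2=0010110111 Δ3=0010100111 | 3Δ
t=4: Δ0=0010100111 Δ1=0011101111 Δ2=1011101111 Δ3=1011111111 | 3Δ
t=5: Δ0=1011111111 Δ1=1010110111 Δ2=0010110111 Δ3=0010100111 | 3Δ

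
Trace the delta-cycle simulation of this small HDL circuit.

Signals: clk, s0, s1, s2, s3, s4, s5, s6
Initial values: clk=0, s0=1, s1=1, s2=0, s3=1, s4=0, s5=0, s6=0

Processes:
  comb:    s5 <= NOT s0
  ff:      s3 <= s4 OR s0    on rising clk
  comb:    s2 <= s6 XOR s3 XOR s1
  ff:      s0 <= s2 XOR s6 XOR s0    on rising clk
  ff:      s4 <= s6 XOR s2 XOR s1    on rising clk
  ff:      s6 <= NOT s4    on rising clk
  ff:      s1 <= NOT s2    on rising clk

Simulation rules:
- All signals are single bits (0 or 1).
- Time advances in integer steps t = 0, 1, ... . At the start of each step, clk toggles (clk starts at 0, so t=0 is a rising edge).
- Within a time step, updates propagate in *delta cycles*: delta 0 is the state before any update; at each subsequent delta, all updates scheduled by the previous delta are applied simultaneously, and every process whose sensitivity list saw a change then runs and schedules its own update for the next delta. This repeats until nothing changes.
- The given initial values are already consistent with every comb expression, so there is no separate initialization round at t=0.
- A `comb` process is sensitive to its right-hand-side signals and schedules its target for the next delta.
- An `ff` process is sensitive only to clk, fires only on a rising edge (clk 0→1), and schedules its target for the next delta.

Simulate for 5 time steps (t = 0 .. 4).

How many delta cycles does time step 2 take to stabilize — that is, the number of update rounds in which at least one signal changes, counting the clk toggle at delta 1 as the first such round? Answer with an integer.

t=0 Δ0: s5=0 s0=1 s2=0 s6=0 s3=1 s4=0 s1=1 clk=0
  Δ1: clk:0→1
  Δ2: s6:0→1, s4:0→1
  Δ3: s2:0→1
  (3Δ to stable)
t=1 Δ0: s5=0 s0=1 s2=1 s6=1 s3=1 s4=1 s1=1 clk=1
  Δ1: clk:1→0
  (1Δ to stable)
t=2 Δ0: s5=0 s0=1 s2=1 s6=1 s3=1 s4=1 s1=1 clk=0
  Δ1: clk:0→1
  Δ2: s6:1→0, s1:1→0
  (2Δ to stable)
t=3 Δ0: s5=0 s0=1 s2=1 s6=0 s3=1 s4=1 s1=0 clk=1
  Δ1: clk:1→0
  (1Δ to stable)
t=4 Δ0: s5=0 s0=1 s2=1 s6=0 s3=1 s4=1 s1=0 clk=0
  Δ1: clk:0→1
  Δ2: s0:1→0
  Δ3: s5:0→1
  (3Δ to stable)

2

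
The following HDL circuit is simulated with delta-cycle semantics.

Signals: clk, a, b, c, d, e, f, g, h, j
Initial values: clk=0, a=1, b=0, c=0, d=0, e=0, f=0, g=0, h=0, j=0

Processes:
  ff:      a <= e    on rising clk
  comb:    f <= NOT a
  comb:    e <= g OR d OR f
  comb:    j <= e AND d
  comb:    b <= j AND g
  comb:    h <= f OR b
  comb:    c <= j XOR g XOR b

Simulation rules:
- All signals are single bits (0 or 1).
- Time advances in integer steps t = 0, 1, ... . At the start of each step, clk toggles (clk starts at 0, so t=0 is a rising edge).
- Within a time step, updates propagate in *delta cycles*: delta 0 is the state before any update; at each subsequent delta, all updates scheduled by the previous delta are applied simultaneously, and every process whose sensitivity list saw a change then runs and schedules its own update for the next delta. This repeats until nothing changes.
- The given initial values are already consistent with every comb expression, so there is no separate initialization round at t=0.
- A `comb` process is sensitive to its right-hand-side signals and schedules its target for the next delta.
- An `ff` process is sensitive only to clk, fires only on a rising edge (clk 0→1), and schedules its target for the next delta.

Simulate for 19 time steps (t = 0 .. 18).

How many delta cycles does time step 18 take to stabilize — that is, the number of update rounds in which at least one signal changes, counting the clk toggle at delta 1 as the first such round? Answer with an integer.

t=0 Δ0: a=1 j=0 b=0 e=0 d=0 h=0 g=0 c=0 clk=0 f=0
  Δ1: clk:0→1
  Δ2: a:1→0
  Δ3: f:0→1
  Δ4: e:0→1, h:0→1
  (4Δ to stable)
t=1 Δ0: a=0 j=0 b=0 e=1 d=0 h=1 g=0 c=0 clk=1 f=1
  Δ1: clk:1→0
  (1Δ to stable)
t=2 Δ0: a=0 j=0 b=0 e=1 d=0 h=1 g=0 c=0 clk=0 f=1
  Δ1: clk:0→1
  Δ2: a:0→1
  Δ3: f:1→0
  Δ4: e:1→0, h:1→0
  (4Δ to stable)
t=3 Δ0: a=1 j=0 b=0 e=0 d=0 h=0 g=0 c=0 clk=1 f=0
  Δ1: clk:1→0
  (1Δ to stable)
t=4 Δ0: a=1 j=0 b=0 e=0 d=0 h=0 g=0 c=0 clk=0 f=0
  Δ1: clk:0→1
  Δ2: a:1→0
  Δ3: f:0→1
  Δ4: e:0→1, h:0→1
  (4Δ to stable)
t=5 Δ0: a=0 j=0 b=0 e=1 d=0 h=1 g=0 c=0 clk=1 f=1
  Δ1: clk:1→0
  (1Δ to stable)
t=6 Δ0: a=0 j=0 b=0 e=1 d=0 h=1 g=0 c=0 clk=0 f=1
  Δ1: clk:0→1
  Δ2: a:0→1
  Δ3: f:1→0
  Δ4: e:1→0, h:1→0
  (4Δ to stable)
t=7 Δ0: a=1 j=0 b=0 e=0 d=0 h=0 g=0 c=0 clk=1 f=0
  Δ1: clk:1→0
  (1Δ to stable)
t=8 Δ0: a=1 j=0 b=0 e=0 d=0 h=0 g=0 c=0 clk=0 f=0
  Δ1: clk:0→1
  Δ2: a:1→0
  Δ3: f:0→1
  Δ4: e:0→1, h:0→1
  (4Δ to stable)
t=9 Δ0: a=0 j=0 b=0 e=1 d=0 h=1 g=0 c=0 clk=1 f=1
  Δ1: clk:1→0
  (1Δ to stable)
t=10 Δ0: a=0 j=0 b=0 e=1 d=0 h=1 g=0 c=0 clk=0 f=1
  Δ1: clk:0→1
  Δ2: a:0→1
  Δ3: f:1→0
  Δ4: e:1→0, h:1→0
  (4Δ to stable)
t=11 Δ0: a=1 j=0 b=0 e=0 d=0 h=0 g=0 c=0 clk=1 f=0
  Δ1: clk:1→0
  (1Δ to stable)
t=12 Δ0: a=1 j=0 b=0 e=0 d=0 h=0 g=0 c=0 clk=0 f=0
  Δ1: clk:0→1
  Δ2: a:1→0
  Δ3: f:0→1
  Δ4: e:0→1, h:0→1
  (4Δ to stable)
t=13 Δ0: a=0 j=0 b=0 e=1 d=0 h=1 g=0 c=0 clk=1 f=1
  Δ1: clk:1→0
  (1Δ to stable)
t=14 Δ0: a=0 j=0 b=0 e=1 d=0 h=1 g=0 c=0 clk=0 f=1
  Δ1: clk:0→1
  Δ2: a:0→1
  Δ3: f:1→0
  Δ4: e:1→0, h:1→0
  (4Δ to stable)
t=15 Δ0: a=1 j=0 b=0 e=0 d=0 h=0 g=0 c=0 clk=1 f=0
  Δ1: clk:1→0
  (1Δ to stable)
t=16 Δ0: a=1 j=0 b=0 e=0 d=0 h=0 g=0 c=0 clk=0 f=0
  Δ1: clk:0→1
  Δ2: a:1→0
  Δ3: f:0→1
  Δ4: e:0→1, h:0→1
  (4Δ to stable)
t=17 Δ0: a=0 j=0 b=0 e=1 d=0 h=1 g=0 c=0 clk=1 f=1
  Δ1: clk:1→0
  (1Δ to stable)
t=18 Δ0: a=0 j=0 b=0 e=1 d=0 h=1 g=0 c=0 clk=0 f=1
  Δ1: clk:0→1
  Δ2: a:0→1
  Δ3: f:1→0
  Δ4: e:1→0, h:1→0
  (4Δ to stable)

4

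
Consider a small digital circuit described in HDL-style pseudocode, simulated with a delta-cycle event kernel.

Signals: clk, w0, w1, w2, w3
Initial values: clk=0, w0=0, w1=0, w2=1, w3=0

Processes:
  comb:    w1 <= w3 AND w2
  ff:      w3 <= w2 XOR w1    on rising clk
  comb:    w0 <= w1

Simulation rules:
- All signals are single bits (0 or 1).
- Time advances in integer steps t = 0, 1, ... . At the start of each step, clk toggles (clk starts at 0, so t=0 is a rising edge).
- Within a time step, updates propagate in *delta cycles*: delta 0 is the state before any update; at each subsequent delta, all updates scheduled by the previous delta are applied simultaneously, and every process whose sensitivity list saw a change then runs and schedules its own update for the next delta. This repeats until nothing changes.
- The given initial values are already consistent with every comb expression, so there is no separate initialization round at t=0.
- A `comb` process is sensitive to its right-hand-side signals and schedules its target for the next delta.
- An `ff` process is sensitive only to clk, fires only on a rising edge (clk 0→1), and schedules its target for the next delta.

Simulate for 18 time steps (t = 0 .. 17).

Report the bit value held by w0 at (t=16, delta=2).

0

[bits: w2,w3,w1,w0,clk]
t=0: Δ0=10000 Δ1=10001 Δ2=11001 Δ3=11101 Δ4=11111 | 4Δ
t=1: Δ0=11111 Δ1=11110 | 1Δ
t=2: Δ0=11110 Δ1=11111 Δ2=10111 Δ3=10011 Δ4=10001 | 4Δ
t=3: Δ0=10001 Δ1=10000 | 1Δ
t=4: Δ0=10000 Δ1=10001 Δ2=11001 Δ3=11101 Δ4=11111 | 4Δ
t=5: Δ0=11111 Δ1=11110 | 1Δ
t=6: Δ0=11110 Δ1=11111 Δ2=10111 Δ3=10011 Δ4=10001 | 4Δ
t=7: Δ0=10001 Δ1=10000 | 1Δ
t=8: Δ0=10000 Δ1=10001 Δ2=11001 Δ3=11101 Δ4=11111 | 4Δ
t=9: Δ0=11111 Δ1=11110 | 1Δ
t=10: Δ0=11110 Δ1=11111 Δ2=10111 Δ3=10011 Δ4=10001 | 4Δ
t=11: Δ0=10001 Δ1=10000 | 1Δ
t=12: Δ0=10000 Δ1=10001 Δ2=11001 Δ3=11101 Δ4=11111 | 4Δ
t=13: Δ0=11111 Δ1=11110 | 1Δ
t=14: Δ0=11110 Δ1=11111 Δ2=10111 Δ3=10011 Δ4=10001 | 4Δ
t=15: Δ0=10001 Δ1=10000 | 1Δ
t=16: Δ0=10000 Δ1=10001 Δ2=11001 Δ3=11101 Δ4=11111 | 4Δ
t=17: Δ0=11111 Δ1=11110 | 1Δ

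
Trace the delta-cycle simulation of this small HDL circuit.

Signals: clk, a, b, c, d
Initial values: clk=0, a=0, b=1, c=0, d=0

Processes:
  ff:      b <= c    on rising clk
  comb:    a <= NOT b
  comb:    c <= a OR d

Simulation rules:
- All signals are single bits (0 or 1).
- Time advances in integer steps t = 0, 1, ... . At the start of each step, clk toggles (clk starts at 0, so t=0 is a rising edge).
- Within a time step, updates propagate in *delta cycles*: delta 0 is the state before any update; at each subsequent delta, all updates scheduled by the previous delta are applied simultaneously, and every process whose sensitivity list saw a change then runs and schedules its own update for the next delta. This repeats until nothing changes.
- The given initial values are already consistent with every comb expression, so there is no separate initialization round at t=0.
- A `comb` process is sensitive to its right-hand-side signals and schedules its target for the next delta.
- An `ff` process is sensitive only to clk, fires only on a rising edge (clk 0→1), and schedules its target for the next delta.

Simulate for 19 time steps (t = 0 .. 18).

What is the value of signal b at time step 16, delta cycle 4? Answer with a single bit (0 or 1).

t=0 Δ0: c=0 d=0 clk=0 b=1 a=0
  Δ1: clk:0→1
  Δ2: b:1→0
  Δ3: a:0→1
  Δ4: c:0→1
  (4Δ to stable)
t=1 Δ0: c=1 d=0 clk=1 b=0 a=1
  Δ1: clk:1→0
  (1Δ to stable)
t=2 Δ0: c=1 d=0 clk=0 b=0 a=1
  Δ1: clk:0→1
  Δ2: b:0→1
  Δ3: a:1→0
  Δ4: c:1→0
  (4Δ to stable)
t=3 Δ0: c=0 d=0 clk=1 b=1 a=0
  Δ1: clk:1→0
  (1Δ to stable)
t=4 Δ0: c=0 d=0 clk=0 b=1 a=0
  Δ1: clk:0→1
  Δ2: b:1→0
  Δ3: a:0→1
  Δ4: c:0→1
  (4Δ to stable)
t=5 Δ0: c=1 d=0 clk=1 b=0 a=1
  Δ1: clk:1→0
  (1Δ to stable)
t=6 Δ0: c=1 d=0 clk=0 b=0 a=1
  Δ1: clk:0→1
  Δ2: b:0→1
  Δ3: a:1→0
  Δ4: c:1→0
  (4Δ to stable)
t=7 Δ0: c=0 d=0 clk=1 b=1 a=0
  Δ1: clk:1→0
  (1Δ to stable)
t=8 Δ0: c=0 d=0 clk=0 b=1 a=0
  Δ1: clk:0→1
  Δ2: b:1→0
  Δ3: a:0→1
  Δ4: c:0→1
  (4Δ to stable)
t=9 Δ0: c=1 d=0 clk=1 b=0 a=1
  Δ1: clk:1→0
  (1Δ to stable)
t=10 Δ0: c=1 d=0 clk=0 b=0 a=1
  Δ1: clk:0→1
  Δ2: b:0→1
  Δ3: a:1→0
  Δ4: c:1→0
  (4Δ to stable)
t=11 Δ0: c=0 d=0 clk=1 b=1 a=0
  Δ1: clk:1→0
  (1Δ to stable)
t=12 Δ0: c=0 d=0 clk=0 b=1 a=0
  Δ1: clk:0→1
  Δ2: b:1→0
  Δ3: a:0→1
  Δ4: c:0→1
  (4Δ to stable)
t=13 Δ0: c=1 d=0 clk=1 b=0 a=1
  Δ1: clk:1→0
  (1Δ to stable)
t=14 Δ0: c=1 d=0 clk=0 b=0 a=1
  Δ1: clk:0→1
  Δ2: b:0→1
  Δ3: a:1→0
  Δ4: c:1→0
  (4Δ to stable)
t=15 Δ0: c=0 d=0 clk=1 b=1 a=0
  Δ1: clk:1→0
  (1Δ to stable)
t=16 Δ0: c=0 d=0 clk=0 b=1 a=0
  Δ1: clk:0→1
  Δ2: b:1→0
  Δ3: a:0→1
  Δ4: c:0→1
  (4Δ to stable)
t=17 Δ0: c=1 d=0 clk=1 b=0 a=1
  Δ1: clk:1→0
  (1Δ to stable)
t=18 Δ0: c=1 d=0 clk=0 b=0 a=1
  Δ1: clk:0→1
  Δ2: b:0→1
  Δ3: a:1→0
  Δ4: c:1→0
  (4Δ to stable)

0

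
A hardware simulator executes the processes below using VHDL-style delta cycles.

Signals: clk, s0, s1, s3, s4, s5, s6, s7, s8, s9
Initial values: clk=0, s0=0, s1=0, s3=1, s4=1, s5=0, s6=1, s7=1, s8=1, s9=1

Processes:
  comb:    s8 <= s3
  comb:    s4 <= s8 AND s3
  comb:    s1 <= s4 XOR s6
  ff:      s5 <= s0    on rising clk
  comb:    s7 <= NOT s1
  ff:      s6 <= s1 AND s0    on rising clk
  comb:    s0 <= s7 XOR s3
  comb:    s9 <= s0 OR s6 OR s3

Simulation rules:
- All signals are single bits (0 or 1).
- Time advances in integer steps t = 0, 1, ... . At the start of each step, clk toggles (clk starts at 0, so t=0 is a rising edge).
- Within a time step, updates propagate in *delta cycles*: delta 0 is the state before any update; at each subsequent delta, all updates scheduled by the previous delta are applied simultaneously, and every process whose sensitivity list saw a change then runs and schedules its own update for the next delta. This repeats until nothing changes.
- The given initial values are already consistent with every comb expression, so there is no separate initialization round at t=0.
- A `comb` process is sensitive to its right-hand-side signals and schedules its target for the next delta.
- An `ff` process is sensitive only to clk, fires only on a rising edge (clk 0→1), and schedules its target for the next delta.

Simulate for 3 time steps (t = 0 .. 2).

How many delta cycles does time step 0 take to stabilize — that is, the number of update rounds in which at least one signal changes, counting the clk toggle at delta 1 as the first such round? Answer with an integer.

t0.Δ0 s4=1 s9=1 s3=1 s5=0 s0=0 clk=0 s6=1 s1=0 s8=1 s7=1
t0.Δ1 s4=1 s9=1 s3=1 s5=0 s0=0 clk=1 s6=1 s1=0 s8=1 s7=1
t0.Δ2 s4=1 s9=1 s3=1 s5=0 s0=0 clk=1 s6=0 s1=0 s8=1 s7=1
t0.Δ3 s4=1 s9=1 s3=1 s5=0 s0=0 clk=1 s6=0 s1=1 s8=1 s7=1
t0.Δ4 s4=1 s9=1 s3=1 s5=0 s0=0 clk=1 s6=0 s1=1 s8=1 s7=0
t0.Δ5 s4=1 s9=1 s3=1 s5=0 s0=1 clk=1 s6=0 s1=1 s8=1 s7=0
t1.Δ0 s4=1 s9=1 s3=1 s5=0 s0=1 clk=1 s6=0 s1=1 s8=1 s7=0
t1.Δ1 s4=1 s9=1 s3=1 s5=0 s0=1 clk=0 s6=0 s1=1 s8=1 s7=0
t2.Δ0 s4=1 s9=1 s3=1 s5=0 s0=1 clk=0 s6=0 s1=1 s8=1 s7=0
t2.Δ1 s4=1 s9=1 s3=1 s5=0 s0=1 clk=1 s6=0 s1=1 s8=1 s7=0
t2.Δ2 s4=1 s9=1 s3=1 s5=1 s0=1 clk=1 s6=1 s1=1 s8=1 s7=0
t2.Δ3 s4=1 s9=1 s3=1 s5=1 s0=1 clk=1 s6=1 s1=0 s8=1 s7=0
t2.Δ4 s4=1 s9=1 s3=1 s5=1 s0=1 clk=1 s6=1 s1=0 s8=1 s7=1
t2.Δ5 s4=1 s9=1 s3=1 s5=1 s0=0 clk=1 s6=1 s1=0 s8=1 s7=1

5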